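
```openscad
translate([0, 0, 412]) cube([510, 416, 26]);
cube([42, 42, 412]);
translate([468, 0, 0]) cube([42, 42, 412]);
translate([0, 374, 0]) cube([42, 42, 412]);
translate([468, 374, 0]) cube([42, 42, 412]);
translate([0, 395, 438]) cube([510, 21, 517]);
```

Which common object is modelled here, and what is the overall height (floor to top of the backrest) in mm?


A chair. The overall height is 955 mm.

A slab on four corner posts with a tall panel at the back — a chair. The seat slab sits at z = 412 with thickness 26, and the 517 mm backrest starts at the seat top, so the overall height is 412 + 26 + 517 = 955 mm.


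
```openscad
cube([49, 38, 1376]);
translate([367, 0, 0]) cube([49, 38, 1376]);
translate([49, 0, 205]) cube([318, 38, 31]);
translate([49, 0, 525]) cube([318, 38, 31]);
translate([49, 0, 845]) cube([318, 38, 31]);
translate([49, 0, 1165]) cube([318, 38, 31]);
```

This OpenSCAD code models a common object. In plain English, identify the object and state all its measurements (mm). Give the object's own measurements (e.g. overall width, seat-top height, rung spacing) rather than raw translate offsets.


A straight ladder. Two 49×38 mm vertical rails, 1376 mm tall, stand 416 mm apart (outside-to-outside) with their front faces coplanar on the −y side. 4 rungs, each 38 mm deep and 31 mm tall, span between the inner faces of the rails, front faces flush with the rails. The lowest rung's underside is at z = 205 mm and rungs are spaced 320 mm apart (underside to underside).


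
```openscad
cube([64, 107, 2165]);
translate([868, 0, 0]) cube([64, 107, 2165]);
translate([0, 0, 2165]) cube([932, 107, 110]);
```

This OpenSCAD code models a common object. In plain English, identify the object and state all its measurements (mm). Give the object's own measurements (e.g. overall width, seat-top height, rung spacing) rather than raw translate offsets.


A door frame. The clear opening is 804 mm wide and 2165 mm high. Two 64 mm wide jambs, 107 mm deep, stand either side of the opening from the floor to the top of the opening. A 110 mm thick head sits across the top of both jambs, spanning the full outside width of the frame.


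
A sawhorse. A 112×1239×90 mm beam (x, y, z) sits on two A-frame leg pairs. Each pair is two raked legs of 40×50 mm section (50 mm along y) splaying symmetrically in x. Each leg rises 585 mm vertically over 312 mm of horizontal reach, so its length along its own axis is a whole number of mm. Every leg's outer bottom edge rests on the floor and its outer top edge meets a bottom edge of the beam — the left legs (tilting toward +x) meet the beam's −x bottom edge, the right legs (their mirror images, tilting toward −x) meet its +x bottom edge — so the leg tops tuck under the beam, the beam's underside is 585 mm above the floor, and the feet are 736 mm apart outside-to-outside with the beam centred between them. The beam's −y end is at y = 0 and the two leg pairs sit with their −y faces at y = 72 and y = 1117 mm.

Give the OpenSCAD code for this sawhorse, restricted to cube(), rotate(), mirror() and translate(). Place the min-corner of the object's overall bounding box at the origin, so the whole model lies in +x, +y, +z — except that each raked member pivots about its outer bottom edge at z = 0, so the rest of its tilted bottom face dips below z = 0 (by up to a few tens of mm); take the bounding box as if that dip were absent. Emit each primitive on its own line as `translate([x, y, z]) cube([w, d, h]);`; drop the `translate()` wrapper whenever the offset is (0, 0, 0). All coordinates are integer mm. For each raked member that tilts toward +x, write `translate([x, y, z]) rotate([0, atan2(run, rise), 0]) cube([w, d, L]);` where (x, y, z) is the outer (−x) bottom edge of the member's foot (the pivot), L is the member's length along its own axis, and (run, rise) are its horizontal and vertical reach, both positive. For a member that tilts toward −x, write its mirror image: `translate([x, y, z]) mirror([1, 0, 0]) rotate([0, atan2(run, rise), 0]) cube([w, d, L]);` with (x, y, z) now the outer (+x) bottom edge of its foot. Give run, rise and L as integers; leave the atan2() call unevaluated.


translate([312, 0, 585]) cube([112, 1239, 90]);
translate([0, 72, 0]) rotate([0, atan2(312, 585), 0]) cube([40, 50, 663]);
translate([736, 72, 0]) mirror([1, 0, 0]) rotate([0, atan2(312, 585), 0]) cube([40, 50, 663]);
translate([0, 1117, 0]) rotate([0, atan2(312, 585), 0]) cube([40, 50, 663]);
translate([736, 1117, 0]) mirror([1, 0, 0]) rotate([0, atan2(312, 585), 0]) cube([40, 50, 663]);


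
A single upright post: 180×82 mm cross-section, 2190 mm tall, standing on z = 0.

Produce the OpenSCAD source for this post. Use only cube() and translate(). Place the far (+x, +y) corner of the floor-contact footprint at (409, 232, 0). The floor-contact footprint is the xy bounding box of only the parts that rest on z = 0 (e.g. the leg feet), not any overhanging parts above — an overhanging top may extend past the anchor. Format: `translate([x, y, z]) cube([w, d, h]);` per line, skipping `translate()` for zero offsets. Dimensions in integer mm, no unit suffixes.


translate([229, 150, 0]) cube([180, 82, 2190]);


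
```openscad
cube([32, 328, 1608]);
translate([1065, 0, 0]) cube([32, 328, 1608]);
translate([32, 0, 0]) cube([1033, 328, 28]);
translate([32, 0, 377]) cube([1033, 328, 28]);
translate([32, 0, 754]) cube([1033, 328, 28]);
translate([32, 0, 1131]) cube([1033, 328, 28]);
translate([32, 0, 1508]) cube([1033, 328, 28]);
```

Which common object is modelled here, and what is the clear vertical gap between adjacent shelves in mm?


A bookshelf. The clear shelf gap is 349 mm.

Two tall side panels with 5 horizontal boards between them — a bookshelf. The first two shelf undersides are at z = 0 and z = 377; with shelf thickness 28, the clear gap is 377 − 0 − 28 = 349 mm.


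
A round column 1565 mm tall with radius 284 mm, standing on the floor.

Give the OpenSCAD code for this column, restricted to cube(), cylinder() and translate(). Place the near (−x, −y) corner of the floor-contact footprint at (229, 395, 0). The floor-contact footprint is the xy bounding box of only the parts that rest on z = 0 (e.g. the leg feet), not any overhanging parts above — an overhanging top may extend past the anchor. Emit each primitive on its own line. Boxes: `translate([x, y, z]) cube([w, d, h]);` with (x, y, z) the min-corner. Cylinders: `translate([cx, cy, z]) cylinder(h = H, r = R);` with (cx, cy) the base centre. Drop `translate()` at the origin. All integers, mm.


translate([513, 679, 0]) cylinder(h = 1565, r = 284);


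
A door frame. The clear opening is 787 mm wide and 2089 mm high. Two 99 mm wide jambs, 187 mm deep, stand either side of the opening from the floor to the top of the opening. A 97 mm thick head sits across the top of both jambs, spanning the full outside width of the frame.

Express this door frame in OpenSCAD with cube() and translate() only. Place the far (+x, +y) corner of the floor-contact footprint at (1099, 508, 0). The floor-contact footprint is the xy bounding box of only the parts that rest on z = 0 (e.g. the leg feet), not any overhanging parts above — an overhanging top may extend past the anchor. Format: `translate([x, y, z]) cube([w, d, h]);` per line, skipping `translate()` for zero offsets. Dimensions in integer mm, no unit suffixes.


translate([114, 321, 0]) cube([99, 187, 2089]);
translate([1000, 321, 0]) cube([99, 187, 2089]);
translate([114, 321, 2089]) cube([985, 187, 97]);


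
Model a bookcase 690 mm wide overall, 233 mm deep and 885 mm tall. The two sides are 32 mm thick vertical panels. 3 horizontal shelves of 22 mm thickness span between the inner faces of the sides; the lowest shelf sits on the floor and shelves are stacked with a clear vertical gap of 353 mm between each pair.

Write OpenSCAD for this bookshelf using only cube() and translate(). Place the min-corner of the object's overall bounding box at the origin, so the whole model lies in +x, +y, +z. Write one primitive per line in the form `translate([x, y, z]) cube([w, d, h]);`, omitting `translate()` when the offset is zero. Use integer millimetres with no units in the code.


cube([32, 233, 885]);
translate([658, 0, 0]) cube([32, 233, 885]);
translate([32, 0, 0]) cube([626, 233, 22]);
translate([32, 0, 375]) cube([626, 233, 22]);
translate([32, 0, 750]) cube([626, 233, 22]);


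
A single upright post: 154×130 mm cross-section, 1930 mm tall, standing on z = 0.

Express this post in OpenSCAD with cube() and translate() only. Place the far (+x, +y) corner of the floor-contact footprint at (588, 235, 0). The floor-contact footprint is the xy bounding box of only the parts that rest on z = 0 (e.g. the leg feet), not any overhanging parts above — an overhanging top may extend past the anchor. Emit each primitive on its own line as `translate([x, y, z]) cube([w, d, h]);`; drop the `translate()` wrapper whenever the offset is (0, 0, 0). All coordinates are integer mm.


translate([434, 105, 0]) cube([154, 130, 1930]);


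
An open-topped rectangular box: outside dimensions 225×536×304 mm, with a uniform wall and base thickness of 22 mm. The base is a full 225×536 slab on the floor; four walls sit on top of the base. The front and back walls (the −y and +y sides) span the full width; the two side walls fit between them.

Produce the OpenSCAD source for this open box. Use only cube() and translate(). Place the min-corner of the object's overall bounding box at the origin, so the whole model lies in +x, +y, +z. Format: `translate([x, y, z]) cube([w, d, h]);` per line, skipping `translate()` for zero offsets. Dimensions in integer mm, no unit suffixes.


cube([225, 536, 22]);
translate([0, 0, 22]) cube([225, 22, 282]);
translate([0, 514, 22]) cube([225, 22, 282]);
translate([0, 22, 22]) cube([22, 492, 282]);
translate([203, 22, 22]) cube([22, 492, 282]);


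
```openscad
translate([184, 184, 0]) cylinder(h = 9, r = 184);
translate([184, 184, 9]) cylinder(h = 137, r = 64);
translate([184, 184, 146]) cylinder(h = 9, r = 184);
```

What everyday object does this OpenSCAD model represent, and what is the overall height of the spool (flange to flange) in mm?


A spool. The overall height is 155 mm.

Three coaxial cylinders, large–small–large — a spool. Two 9 mm flanges and a 137 mm core give 9 + 137 + 9 = 155 mm.


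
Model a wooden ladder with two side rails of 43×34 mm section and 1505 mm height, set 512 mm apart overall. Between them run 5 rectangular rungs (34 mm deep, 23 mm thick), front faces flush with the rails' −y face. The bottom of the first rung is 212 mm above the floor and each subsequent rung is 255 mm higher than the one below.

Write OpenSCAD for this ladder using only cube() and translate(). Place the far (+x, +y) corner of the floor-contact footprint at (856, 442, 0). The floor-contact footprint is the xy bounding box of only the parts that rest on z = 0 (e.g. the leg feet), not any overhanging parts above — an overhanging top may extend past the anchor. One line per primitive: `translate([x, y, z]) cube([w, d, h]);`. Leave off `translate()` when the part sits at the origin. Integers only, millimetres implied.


translate([344, 408, 0]) cube([43, 34, 1505]);
translate([813, 408, 0]) cube([43, 34, 1505]);
translate([387, 408, 212]) cube([426, 34, 23]);
translate([387, 408, 467]) cube([426, 34, 23]);
translate([387, 408, 722]) cube([426, 34, 23]);
translate([387, 408, 977]) cube([426, 34, 23]);
translate([387, 408, 1232]) cube([426, 34, 23]);


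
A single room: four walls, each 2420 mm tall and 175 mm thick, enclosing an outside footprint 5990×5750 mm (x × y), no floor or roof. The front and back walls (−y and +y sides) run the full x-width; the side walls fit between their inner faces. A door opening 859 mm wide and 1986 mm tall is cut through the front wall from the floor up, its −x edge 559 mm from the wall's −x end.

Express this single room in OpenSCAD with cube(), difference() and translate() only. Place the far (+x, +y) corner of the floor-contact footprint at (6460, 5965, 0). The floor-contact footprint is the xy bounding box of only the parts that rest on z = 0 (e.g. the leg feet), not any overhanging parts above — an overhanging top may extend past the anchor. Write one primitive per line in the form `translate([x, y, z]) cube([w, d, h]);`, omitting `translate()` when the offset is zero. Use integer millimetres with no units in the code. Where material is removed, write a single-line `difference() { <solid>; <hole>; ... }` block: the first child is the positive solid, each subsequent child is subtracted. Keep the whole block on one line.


difference() { translate([470, 215, 0]) cube([5990, 175, 2420]); translate([1029, 215, 0]) cube([859, 175, 1986]); }
translate([470, 5790, 0]) cube([5990, 175, 2420]);
translate([470, 390, 0]) cube([175, 5400, 2420]);
translate([6285, 390, 0]) cube([175, 5400, 2420]);


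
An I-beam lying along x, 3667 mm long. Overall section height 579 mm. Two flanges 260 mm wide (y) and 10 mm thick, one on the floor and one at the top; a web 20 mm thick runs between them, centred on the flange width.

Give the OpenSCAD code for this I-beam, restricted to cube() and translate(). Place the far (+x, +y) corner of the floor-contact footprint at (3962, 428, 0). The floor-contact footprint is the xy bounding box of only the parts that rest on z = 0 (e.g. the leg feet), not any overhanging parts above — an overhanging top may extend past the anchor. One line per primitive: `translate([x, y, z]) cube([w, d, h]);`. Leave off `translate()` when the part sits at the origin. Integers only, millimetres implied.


translate([295, 168, 0]) cube([3667, 260, 10]);
translate([295, 288, 10]) cube([3667, 20, 559]);
translate([295, 168, 569]) cube([3667, 260, 10]);


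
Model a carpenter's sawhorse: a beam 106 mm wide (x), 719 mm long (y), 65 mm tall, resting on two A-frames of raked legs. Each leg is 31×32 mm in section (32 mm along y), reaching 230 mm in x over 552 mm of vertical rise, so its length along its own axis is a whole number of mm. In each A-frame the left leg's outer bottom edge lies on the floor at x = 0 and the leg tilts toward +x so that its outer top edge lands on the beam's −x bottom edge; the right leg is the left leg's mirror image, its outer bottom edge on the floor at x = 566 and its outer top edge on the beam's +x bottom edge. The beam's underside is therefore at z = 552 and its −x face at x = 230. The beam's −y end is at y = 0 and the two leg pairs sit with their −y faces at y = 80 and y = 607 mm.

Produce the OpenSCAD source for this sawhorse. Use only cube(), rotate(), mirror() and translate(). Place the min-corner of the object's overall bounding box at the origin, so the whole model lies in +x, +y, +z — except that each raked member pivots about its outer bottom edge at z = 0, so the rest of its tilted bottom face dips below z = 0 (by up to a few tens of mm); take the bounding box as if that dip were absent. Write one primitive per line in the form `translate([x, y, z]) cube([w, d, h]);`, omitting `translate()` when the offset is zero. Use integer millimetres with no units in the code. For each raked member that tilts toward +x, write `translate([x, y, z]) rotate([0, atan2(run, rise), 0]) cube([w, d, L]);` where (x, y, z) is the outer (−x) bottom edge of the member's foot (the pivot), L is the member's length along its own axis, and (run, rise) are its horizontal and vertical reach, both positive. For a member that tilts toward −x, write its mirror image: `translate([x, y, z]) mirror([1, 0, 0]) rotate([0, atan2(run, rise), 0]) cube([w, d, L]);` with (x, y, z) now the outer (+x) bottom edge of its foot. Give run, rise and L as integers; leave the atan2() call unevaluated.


translate([230, 0, 552]) cube([106, 719, 65]);
translate([0, 80, 0]) rotate([0, atan2(230, 552), 0]) cube([31, 32, 598]);
translate([566, 80, 0]) mirror([1, 0, 0]) rotate([0, atan2(230, 552), 0]) cube([31, 32, 598]);
translate([0, 607, 0]) rotate([0, atan2(230, 552), 0]) cube([31, 32, 598]);
translate([566, 607, 0]) mirror([1, 0, 0]) rotate([0, atan2(230, 552), 0]) cube([31, 32, 598]);


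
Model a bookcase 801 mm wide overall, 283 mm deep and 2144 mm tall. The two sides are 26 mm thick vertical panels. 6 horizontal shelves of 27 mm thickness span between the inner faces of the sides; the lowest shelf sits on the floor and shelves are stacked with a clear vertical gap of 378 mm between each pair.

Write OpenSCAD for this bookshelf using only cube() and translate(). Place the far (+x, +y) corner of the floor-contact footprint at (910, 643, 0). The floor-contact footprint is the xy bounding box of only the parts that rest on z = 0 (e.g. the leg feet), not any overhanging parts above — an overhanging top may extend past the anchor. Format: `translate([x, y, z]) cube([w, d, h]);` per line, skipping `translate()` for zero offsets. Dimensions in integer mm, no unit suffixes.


translate([109, 360, 0]) cube([26, 283, 2144]);
translate([884, 360, 0]) cube([26, 283, 2144]);
translate([135, 360, 0]) cube([749, 283, 27]);
translate([135, 360, 405]) cube([749, 283, 27]);
translate([135, 360, 810]) cube([749, 283, 27]);
translate([135, 360, 1215]) cube([749, 283, 27]);
translate([135, 360, 1620]) cube([749, 283, 27]);
translate([135, 360, 2025]) cube([749, 283, 27]);


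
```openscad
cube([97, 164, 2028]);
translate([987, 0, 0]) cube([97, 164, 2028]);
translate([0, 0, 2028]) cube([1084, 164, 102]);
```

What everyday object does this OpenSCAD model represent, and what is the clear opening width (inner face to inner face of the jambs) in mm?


A door frame. The clear opening width is 890 mm.

Two 2028 mm tall posts with a header on top — a door frame. The left jamb is 97 mm wide at x = 0; the right jamb starts at x = 987. The clear opening is 987 − 97 = 890 mm.


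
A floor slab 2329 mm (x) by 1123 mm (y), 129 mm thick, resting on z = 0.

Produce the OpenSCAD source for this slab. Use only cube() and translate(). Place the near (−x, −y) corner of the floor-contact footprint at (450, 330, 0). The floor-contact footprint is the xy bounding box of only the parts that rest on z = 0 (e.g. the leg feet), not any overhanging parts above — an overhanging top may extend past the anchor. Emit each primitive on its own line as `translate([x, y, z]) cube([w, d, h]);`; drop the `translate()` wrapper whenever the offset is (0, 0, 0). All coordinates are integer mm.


translate([450, 330, 0]) cube([2329, 1123, 129]);


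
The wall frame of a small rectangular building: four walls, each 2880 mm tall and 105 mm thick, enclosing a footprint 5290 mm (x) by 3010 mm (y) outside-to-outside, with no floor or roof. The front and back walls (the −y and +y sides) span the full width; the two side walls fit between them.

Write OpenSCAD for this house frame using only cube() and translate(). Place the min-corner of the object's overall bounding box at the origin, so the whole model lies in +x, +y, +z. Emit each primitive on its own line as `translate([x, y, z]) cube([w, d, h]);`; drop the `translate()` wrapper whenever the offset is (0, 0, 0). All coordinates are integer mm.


cube([5290, 105, 2880]);
translate([0, 2905, 0]) cube([5290, 105, 2880]);
translate([0, 105, 0]) cube([105, 2800, 2880]);
translate([5185, 105, 0]) cube([105, 2800, 2880]);


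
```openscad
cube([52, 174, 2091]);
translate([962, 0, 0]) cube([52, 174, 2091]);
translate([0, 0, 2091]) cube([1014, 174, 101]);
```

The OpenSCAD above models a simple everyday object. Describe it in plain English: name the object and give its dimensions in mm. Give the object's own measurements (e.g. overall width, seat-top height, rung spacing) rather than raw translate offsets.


A door frame. The clear opening is 910 mm wide and 2091 mm high. Two 52 mm wide jambs, 174 mm deep, stand either side of the opening from the floor to the top of the opening. A 101 mm thick head sits across the top of both jambs, spanning the full outside width of the frame.


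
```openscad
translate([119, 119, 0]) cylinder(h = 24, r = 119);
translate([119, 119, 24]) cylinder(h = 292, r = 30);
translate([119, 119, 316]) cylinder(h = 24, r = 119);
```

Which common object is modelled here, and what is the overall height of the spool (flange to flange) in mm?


A spool. The overall height is 340 mm.

Three coaxial cylinders, large–small–large — a spool. Two 24 mm flanges and a 292 mm core give 24 + 292 + 24 = 340 mm.


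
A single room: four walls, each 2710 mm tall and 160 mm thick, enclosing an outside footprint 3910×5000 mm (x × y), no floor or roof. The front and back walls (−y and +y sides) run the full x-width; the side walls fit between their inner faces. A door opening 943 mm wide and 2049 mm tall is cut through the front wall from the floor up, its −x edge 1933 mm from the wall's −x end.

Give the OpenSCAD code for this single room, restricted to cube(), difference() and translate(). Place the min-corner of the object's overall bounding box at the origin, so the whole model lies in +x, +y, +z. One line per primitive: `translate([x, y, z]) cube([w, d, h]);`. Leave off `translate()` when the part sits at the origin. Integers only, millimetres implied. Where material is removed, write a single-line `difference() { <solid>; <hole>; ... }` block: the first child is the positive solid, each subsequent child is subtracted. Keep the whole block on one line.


difference() { cube([3910, 160, 2710]); translate([1933, 0, 0]) cube([943, 160, 2049]); }
translate([0, 4840, 0]) cube([3910, 160, 2710]);
translate([0, 160, 0]) cube([160, 4680, 2710]);
translate([3750, 160, 0]) cube([160, 4680, 2710]);


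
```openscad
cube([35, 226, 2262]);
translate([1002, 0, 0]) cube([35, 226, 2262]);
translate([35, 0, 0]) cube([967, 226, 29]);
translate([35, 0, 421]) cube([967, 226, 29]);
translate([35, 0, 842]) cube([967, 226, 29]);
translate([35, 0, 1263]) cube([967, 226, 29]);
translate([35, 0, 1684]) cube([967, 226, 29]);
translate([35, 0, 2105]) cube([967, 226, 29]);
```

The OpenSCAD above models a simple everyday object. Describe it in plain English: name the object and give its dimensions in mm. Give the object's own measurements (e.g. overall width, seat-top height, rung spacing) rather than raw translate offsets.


An open bookshelf. Two side panels, each 35 mm thick, 226 mm deep and 2262 mm tall, stand 1037 mm apart (outside-to-outside). Between them sit 6 shelves, each 29 mm thick and 226 mm deep, spanning the full gap between the sides. The bottom shelf rests on the floor (its underside at z = 0) and the clear gap between one shelf's top and the next shelf's underside is 392 mm.


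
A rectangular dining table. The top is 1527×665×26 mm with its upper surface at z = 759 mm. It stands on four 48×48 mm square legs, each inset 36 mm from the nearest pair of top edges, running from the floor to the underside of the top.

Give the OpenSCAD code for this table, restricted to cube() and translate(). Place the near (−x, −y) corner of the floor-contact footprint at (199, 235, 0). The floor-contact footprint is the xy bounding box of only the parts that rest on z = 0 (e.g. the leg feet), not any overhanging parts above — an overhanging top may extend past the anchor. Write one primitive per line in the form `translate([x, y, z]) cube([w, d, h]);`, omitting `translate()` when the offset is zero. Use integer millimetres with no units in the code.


// leg_h = 759 - 26 = 733
translate([163, 199, 733]) cube([1527, 665, 26]);
translate([199, 235, 0]) cube([48, 48, 733]);
translate([1606, 235, 0]) cube([48, 48, 733]);
translate([199, 780, 0]) cube([48, 48, 733]);
translate([1606, 780, 0]) cube([48, 48, 733]);


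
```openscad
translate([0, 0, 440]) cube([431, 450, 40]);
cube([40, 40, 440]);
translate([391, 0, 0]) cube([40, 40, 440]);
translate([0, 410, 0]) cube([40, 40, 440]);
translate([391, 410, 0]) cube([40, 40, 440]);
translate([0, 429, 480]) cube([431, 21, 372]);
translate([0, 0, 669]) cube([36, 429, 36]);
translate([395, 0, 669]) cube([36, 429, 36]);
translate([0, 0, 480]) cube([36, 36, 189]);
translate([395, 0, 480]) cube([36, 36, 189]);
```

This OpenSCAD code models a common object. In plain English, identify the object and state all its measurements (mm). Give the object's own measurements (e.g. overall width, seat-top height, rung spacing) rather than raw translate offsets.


A chair. The seat is a 431×450×40 mm slab with its top at z = 480 mm, on four 40×40 mm corner legs (flush with the seat edges, standing on z = 0). A flat backrest 21 mm thick, 372 mm tall, spans the full seat width and rises from the seat top along its +y edge, rear face flush with the rear of the seat. Two armrests of 36×36 mm section run along each side from the seat's front edge to the front of the backrest, top faces 225 mm above the seat top and outer faces flush with the seat's x-edges; a 36×36 mm post under the front of each armrest stands on the seat at the front corner.


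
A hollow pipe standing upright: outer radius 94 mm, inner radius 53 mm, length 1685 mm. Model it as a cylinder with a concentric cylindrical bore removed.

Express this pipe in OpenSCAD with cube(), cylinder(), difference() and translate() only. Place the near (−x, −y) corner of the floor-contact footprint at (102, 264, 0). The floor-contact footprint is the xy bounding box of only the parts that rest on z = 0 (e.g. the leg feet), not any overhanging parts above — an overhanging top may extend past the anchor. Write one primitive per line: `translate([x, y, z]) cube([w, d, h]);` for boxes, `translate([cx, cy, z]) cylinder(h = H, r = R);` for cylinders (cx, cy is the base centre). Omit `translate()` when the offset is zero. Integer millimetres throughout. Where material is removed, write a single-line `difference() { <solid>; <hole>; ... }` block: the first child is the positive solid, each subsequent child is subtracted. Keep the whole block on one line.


difference() { translate([196, 358, 0]) cylinder(h = 1685, r = 94); translate([196, 358, 0]) cylinder(h = 1685, r = 53); }


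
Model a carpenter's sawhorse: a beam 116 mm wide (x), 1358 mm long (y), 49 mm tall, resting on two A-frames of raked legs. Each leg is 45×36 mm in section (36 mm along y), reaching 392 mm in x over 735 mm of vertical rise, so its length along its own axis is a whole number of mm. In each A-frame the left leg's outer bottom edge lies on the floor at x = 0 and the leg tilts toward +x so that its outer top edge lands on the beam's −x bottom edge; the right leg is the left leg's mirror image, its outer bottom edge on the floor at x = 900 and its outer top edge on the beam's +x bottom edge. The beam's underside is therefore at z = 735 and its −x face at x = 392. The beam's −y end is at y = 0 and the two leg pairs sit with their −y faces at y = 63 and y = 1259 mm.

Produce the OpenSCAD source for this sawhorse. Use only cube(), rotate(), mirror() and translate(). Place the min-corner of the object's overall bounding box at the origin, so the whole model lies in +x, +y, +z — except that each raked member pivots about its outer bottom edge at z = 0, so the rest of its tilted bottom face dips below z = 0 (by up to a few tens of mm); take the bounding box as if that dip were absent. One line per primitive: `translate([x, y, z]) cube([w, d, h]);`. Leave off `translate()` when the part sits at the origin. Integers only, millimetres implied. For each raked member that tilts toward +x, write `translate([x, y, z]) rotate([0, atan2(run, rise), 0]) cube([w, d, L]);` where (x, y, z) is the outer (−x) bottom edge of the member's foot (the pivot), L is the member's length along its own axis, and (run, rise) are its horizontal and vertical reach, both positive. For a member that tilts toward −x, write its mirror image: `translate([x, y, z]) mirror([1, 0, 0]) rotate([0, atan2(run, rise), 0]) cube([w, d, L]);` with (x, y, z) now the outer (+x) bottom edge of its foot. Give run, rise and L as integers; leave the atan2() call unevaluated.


translate([392, 0, 735]) cube([116, 1358, 49]);
translate([0, 63, 0]) rotate([0, atan2(392, 735), 0]) cube([45, 36, 833]);
translate([900, 63, 0]) mirror([1, 0, 0]) rotate([0, atan2(392, 735), 0]) cube([45, 36, 833]);
translate([0, 1259, 0]) rotate([0, atan2(392, 735), 0]) cube([45, 36, 833]);
translate([900, 1259, 0]) mirror([1, 0, 0]) rotate([0, atan2(392, 735), 0]) cube([45, 36, 833]);


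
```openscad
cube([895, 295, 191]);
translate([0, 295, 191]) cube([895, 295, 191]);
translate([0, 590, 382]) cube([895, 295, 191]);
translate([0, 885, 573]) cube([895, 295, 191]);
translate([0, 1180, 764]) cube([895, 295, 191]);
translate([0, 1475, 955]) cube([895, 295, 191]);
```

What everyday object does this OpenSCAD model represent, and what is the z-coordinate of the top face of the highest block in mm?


A staircase. The total rise is 1146 mm.

6 identical blocks, each offset up and back from the previous — a staircase. Each step is 191 mm tall and there are 6 of them, so the total rise is 6 × 191 = 1146 mm.


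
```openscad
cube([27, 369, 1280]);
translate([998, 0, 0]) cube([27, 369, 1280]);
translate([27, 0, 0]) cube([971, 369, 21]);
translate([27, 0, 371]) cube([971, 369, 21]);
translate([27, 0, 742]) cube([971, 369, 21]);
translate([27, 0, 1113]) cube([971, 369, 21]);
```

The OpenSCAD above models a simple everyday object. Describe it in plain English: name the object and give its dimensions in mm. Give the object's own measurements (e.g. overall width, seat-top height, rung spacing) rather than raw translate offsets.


An open bookshelf. Two side panels, each 27 mm thick, 369 mm deep and 1280 mm tall, stand 1025 mm apart (outside-to-outside). Between them sit 4 shelves, each 21 mm thick and 369 mm deep, spanning the full gap between the sides. The bottom shelf rests on the floor (its underside at z = 0) and the clear gap between one shelf's top and the next shelf's underside is 350 mm.


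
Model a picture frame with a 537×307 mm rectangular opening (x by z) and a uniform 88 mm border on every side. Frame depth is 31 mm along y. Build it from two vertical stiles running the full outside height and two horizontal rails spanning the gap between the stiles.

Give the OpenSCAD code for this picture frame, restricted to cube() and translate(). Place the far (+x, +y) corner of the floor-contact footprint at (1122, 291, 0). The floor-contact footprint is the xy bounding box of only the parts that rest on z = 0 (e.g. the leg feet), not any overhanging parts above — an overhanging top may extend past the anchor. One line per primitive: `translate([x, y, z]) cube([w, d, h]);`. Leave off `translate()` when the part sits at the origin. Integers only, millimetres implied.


translate([409, 260, 0]) cube([88, 31, 483]);
translate([1034, 260, 0]) cube([88, 31, 483]);
translate([497, 260, 0]) cube([537, 31, 88]);
translate([497, 260, 395]) cube([537, 31, 88]);


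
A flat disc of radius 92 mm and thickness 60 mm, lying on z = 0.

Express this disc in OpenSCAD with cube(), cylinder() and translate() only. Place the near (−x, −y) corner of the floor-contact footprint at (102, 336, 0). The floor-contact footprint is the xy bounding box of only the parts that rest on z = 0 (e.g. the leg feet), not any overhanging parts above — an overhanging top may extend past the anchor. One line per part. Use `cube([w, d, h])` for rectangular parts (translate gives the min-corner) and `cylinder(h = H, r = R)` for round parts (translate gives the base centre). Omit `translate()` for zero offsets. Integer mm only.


translate([194, 428, 0]) cylinder(h = 60, r = 92);


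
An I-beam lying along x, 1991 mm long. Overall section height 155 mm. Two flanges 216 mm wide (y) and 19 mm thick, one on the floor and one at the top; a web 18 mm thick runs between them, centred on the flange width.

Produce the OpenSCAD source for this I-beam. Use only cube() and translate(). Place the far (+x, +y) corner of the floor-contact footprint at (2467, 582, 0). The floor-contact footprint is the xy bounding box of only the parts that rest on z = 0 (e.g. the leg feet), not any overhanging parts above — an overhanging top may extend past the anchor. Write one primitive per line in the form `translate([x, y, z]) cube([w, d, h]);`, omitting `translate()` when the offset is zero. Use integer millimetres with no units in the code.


translate([476, 366, 0]) cube([1991, 216, 19]);
translate([476, 465, 19]) cube([1991, 18, 117]);
translate([476, 366, 136]) cube([1991, 216, 19]);


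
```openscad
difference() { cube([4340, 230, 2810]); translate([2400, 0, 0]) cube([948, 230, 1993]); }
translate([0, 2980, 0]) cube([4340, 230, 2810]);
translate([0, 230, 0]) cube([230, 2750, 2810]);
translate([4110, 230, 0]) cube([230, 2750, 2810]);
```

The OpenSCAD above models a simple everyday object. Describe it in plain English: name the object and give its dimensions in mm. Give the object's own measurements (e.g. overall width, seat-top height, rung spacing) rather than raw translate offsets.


A single room: four walls, each 2810 mm tall and 230 mm thick, enclosing an outside footprint 4340×3210 mm (x × y), no floor or roof. The front and back walls (−y and +y sides) run the full x-width; the side walls fit between their inner faces. A door opening 948 mm wide and 1993 mm tall is cut through the front wall from the floor up, its −x edge 2400 mm from the wall's −x end.


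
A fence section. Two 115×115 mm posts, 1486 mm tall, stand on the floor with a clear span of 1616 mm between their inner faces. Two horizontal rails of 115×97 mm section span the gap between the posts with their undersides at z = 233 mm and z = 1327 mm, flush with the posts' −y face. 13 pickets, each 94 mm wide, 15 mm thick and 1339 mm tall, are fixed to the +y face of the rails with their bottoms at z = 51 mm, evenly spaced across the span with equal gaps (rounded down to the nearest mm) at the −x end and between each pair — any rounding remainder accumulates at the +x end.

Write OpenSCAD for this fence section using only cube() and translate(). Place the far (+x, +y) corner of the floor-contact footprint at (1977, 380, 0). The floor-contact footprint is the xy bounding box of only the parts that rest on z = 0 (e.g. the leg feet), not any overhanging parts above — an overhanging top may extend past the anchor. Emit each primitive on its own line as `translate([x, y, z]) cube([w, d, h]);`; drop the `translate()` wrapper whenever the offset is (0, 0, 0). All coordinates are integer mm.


translate([131, 265, 0]) cube([115, 115, 1486]);
translate([1862, 265, 0]) cube([115, 115, 1486]);
translate([246, 265, 233]) cube([1616, 115, 97]);
translate([246, 265, 1327]) cube([1616, 115, 97]);
translate([274, 380, 51]) cube([94, 15, 1339]);
translate([396, 380, 51]) cube([94, 15, 1339]);
translate([518, 380, 51]) cube([94, 15, 1339]);
translate([640, 380, 51]) cube([94, 15, 1339]);
translate([762, 380, 51]) cube([94, 15, 1339]);
translate([884, 380, 51]) cube([94, 15, 1339]);
translate([1006, 380, 51]) cube([94, 15, 1339]);
translate([1128, 380, 51]) cube([94, 15, 1339]);
translate([1250, 380, 51]) cube([94, 15, 1339]);
translate([1372, 380, 51]) cube([94, 15, 1339]);
translate([1494, 380, 51]) cube([94, 15, 1339]);
translate([1616, 380, 51]) cube([94, 15, 1339]);
translate([1738, 380, 51]) cube([94, 15, 1339]);


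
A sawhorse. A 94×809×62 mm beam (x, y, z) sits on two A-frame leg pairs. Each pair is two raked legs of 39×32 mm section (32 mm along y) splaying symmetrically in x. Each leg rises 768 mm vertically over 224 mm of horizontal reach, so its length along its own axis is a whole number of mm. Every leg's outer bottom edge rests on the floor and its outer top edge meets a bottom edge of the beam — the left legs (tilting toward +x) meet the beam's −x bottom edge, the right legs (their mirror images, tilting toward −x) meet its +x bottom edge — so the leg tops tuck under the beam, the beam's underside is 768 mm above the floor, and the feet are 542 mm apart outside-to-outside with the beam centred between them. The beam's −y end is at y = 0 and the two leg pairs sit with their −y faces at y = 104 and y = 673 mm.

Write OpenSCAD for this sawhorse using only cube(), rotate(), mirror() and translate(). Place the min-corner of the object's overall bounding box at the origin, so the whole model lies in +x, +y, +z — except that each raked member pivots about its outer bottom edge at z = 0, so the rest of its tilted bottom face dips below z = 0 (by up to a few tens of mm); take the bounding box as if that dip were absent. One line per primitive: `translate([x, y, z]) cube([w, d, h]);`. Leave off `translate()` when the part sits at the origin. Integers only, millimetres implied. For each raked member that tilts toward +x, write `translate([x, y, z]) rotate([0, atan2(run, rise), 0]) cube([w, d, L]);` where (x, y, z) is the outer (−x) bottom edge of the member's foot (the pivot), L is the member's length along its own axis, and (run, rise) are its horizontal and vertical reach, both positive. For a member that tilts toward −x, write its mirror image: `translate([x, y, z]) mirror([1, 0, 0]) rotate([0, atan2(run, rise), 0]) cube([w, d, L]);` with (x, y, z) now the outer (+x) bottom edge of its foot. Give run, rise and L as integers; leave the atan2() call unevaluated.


translate([224, 0, 768]) cube([94, 809, 62]);
translate([0, 104, 0]) rotate([0, atan2(224, 768), 0]) cube([39, 32, 800]);
translate([542, 104, 0]) mirror([1, 0, 0]) rotate([0, atan2(224, 768), 0]) cube([39, 32, 800]);
translate([0, 673, 0]) rotate([0, atan2(224, 768), 0]) cube([39, 32, 800]);
translate([542, 673, 0]) mirror([1, 0, 0]) rotate([0, atan2(224, 768), 0]) cube([39, 32, 800]);


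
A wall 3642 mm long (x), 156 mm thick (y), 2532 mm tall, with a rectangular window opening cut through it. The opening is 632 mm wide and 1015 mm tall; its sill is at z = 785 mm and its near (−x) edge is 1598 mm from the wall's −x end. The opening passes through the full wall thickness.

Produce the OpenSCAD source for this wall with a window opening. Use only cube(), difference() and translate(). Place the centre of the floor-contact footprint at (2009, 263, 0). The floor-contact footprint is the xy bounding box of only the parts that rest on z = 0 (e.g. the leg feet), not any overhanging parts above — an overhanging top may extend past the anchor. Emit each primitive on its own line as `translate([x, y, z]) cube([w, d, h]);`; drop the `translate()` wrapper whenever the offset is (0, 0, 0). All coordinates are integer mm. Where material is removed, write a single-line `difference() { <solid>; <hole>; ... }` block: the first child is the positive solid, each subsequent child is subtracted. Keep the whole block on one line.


difference() { translate([188, 185, 0]) cube([3642, 156, 2532]); translate([1786, 185, 785]) cube([632, 156, 1015]); }


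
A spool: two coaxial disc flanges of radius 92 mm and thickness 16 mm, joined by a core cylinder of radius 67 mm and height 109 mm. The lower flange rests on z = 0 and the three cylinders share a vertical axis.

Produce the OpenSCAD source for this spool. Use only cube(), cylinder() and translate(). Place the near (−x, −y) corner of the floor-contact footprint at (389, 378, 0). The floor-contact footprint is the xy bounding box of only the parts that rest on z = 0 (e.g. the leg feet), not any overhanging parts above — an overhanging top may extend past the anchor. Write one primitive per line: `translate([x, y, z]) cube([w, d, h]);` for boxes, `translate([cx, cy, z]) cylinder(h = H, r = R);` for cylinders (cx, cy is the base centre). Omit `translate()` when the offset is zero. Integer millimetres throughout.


translate([481, 470, 0]) cylinder(h = 16, r = 92);
translate([481, 470, 16]) cylinder(h = 109, r = 67);
translate([481, 470, 125]) cylinder(h = 16, r = 92);


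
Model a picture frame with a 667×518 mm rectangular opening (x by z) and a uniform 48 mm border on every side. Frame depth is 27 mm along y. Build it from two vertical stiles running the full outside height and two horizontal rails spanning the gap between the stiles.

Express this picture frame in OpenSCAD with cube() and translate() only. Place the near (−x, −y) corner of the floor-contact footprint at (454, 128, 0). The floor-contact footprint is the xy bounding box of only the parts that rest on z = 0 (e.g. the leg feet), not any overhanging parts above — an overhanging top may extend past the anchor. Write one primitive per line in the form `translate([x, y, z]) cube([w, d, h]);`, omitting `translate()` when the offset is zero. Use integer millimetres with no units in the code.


translate([454, 128, 0]) cube([48, 27, 614]);
translate([1169, 128, 0]) cube([48, 27, 614]);
translate([502, 128, 0]) cube([667, 27, 48]);
translate([502, 128, 566]) cube([667, 27, 48]);
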